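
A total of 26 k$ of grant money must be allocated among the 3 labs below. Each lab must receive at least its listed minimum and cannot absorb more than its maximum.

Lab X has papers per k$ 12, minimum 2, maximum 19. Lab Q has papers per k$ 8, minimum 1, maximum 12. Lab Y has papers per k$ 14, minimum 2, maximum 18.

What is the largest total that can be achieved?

344

Meeting every minimum uses 2+1+2 = 5 k$, leaving 21.
Highest papers per k$ first: Lab Y 14 > Lab X 12 > Lab Q 8.
Lab Y: +16 to 18 (cap) ; 5 left.
Only 5 left; Lab X takes them to reach 7.
Total = 12×7 + 8×1 + 14×18 = 344.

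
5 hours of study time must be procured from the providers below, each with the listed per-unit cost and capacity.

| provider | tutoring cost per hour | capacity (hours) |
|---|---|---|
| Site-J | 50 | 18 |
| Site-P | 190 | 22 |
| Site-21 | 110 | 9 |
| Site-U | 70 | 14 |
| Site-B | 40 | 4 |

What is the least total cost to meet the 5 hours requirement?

210

Fill from the cheapest provider first.
Site-B (40): use full 4 → 1 hours to go.
Site-J (50): take the remaining 1 → done.
Site-U, Site-21, Site-P: unused.
Cost = 4×40 + 1×50 = 210.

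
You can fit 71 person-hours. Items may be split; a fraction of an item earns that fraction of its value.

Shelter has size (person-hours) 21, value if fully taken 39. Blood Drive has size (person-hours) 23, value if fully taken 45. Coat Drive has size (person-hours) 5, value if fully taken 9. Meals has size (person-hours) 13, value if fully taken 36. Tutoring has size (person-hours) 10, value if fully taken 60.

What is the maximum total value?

187.2

Rank by value-to-size ratio: Tutoring 60/10≈6, Meals 36/13≈2.77, Blood Drive 45/23≈1.96, Shelter 39/21≈1.86, Coat Drive 9/5≈1.8.
Tutoring: take in full, 10 person-hours for value 60 ; 61 left.
Meals: take in full, 13 person-hours for value 36 ; 48 left.
Take all of Blood Drive (23 person-hours, value 45) ; 25 person-hours left.
Take all of Shelter (21 person-hours, value 39) ; 4 person-hours left.
Only 4 person-hours remain; take 4/5 of Coat Drive for value 9×4/5 = 7.2.
Total value = 187.2.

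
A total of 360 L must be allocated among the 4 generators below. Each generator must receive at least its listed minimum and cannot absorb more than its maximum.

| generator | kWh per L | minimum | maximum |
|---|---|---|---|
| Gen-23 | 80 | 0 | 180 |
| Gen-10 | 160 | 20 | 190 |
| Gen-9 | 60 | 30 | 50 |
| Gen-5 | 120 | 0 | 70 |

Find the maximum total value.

46200

Meeting every minimum uses 0+20+30+0 = 50 L, leaving 310.
Highest kWh per L first: Gen-10 160 > Gen-5 120 > Gen-23 80 > Gen-9 60.
Gen-10: +170 to 190 (cap) → 140 left.
Gen-5 takes 70 more to reach its cap of 70 → 70 left.
Only 70 left; Gen-23 takes them to reach 70.
Total = 80×70 + 160×190 + 60×30 + 120×70 = 46200.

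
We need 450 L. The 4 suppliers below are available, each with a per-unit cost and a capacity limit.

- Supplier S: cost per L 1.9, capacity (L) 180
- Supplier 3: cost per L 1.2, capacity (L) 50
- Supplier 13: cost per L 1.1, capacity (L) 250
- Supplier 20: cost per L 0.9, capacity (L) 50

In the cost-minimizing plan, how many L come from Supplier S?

Fill from the cheapest supplier first.
Supplier 20 (0.9): use full 50 — 400 L to go.
Take 250 from Supplier 13 at 1.1 — need 150 more.
Supplier 3 (1.2): use full 50 — 100 L to go.
Take 100 from Supplier S at 1.9 to finish.

100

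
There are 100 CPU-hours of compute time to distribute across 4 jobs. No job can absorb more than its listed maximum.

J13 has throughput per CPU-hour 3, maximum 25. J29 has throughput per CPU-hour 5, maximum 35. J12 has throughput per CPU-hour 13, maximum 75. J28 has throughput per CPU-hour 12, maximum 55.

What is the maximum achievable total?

1275

Rank by throughput per CPU-hour: J12 13 > J28 12 > J29 5 > J13 3.
Give J12 75 to hit its cap of 75 → 25 left.
Only 25 left; J28 takes them to reach 25.
Total = 13×75 + 12×25 = 1275.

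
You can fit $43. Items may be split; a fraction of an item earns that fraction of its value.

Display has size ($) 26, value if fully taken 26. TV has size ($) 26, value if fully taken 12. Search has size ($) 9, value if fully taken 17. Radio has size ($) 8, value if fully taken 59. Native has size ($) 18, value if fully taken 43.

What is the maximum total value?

127

Rank by value-to-size ratio: Radio 59/8≈7.38, Native 43/18≈2.39, Search 17/9≈1.89, Display 26/26≈1, TV 12/26≈0.462.
All 8 $ of Radio fit (value 59) — 35 remain.
Native: take in full, 18 $ for value 43 — 17 left.
All 9 $ of Search fit (value 17) — 8 remain.
Only 8 $ remain; take 8/26 of Display for value 26×8/26 = 8.
Total value = 127.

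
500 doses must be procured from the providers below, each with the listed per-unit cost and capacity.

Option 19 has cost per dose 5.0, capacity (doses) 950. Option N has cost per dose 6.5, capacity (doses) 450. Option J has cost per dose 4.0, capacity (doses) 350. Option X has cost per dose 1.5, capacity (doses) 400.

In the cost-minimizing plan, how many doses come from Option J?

100

Fill from the cheapest provider first.
Option X at 1.5: take all 400 doses ; 100 still needed.
Option J at 4.0: take 100 of its 350 ; requirement met.
Option 19, Option N: unused.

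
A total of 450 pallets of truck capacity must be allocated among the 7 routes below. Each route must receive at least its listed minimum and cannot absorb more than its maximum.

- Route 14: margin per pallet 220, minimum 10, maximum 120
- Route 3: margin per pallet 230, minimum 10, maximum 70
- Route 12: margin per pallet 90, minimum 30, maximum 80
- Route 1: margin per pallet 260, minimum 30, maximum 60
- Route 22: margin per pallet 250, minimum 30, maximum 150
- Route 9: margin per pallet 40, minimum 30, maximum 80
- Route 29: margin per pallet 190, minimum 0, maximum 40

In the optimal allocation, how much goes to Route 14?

Meeting every minimum uses 10+10+30+30+30+30+0 = 140 pallets, leaving 310.
Highest margin per pallet first: Route 1 260 > Route 22 250 > Route 3 230 > Route 14 220 > Route 29 190 > Route 12 90 > Route 9 40.
Route 1: +30 to 60 (cap) ; 280 left.
Give Route 22 120 more to hit its cap of 150 ; 160 left.
Route 3: +60 to 70 (cap) ; 100 left.
Only 100 left; Route 14 takes them to reach 110.

110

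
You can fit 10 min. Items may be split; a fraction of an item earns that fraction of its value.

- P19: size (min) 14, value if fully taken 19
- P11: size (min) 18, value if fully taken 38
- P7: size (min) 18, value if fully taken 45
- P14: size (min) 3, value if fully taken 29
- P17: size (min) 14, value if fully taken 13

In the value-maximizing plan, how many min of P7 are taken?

Best value per unit of size first: P14 29/3≈9.67, P7 45/18≈2.5, P11 38/18≈2.11, P19 19/14≈1.36, P17 13/14≈0.929.
All 3 min of P14 fit (value 29) → 7 remain.
7 min left: a 7/18 share of P7 gives 45×7/18 = 17.5.

7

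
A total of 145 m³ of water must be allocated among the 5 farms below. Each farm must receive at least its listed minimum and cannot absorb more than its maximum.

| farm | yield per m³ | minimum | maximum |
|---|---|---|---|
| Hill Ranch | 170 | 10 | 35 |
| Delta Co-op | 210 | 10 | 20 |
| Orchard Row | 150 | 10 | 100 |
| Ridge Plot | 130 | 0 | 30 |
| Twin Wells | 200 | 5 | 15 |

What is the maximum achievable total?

24400

Meeting every minimum uses 10+10+10+0+5 = 35 m³, leaving 110.
Rank by yield per m³: Delta Co-op 210 > Twin Wells 200 > Hill Ranch 170 > Orchard Row 150 > Ridge Plot 130.
Delta Co-op: +10 to 20 (cap) — 100 left.
Twin Wells: +10 to 15 (cap) — 90 left.
Give Hill Ranch 25 more to hit its cap of 35 — 65 left.
Orchard Row: +65 (room for 90) → 75. Pool exhausted.
Total = 170×35 + 210×20 + 150×75 + 200×15 = 24400.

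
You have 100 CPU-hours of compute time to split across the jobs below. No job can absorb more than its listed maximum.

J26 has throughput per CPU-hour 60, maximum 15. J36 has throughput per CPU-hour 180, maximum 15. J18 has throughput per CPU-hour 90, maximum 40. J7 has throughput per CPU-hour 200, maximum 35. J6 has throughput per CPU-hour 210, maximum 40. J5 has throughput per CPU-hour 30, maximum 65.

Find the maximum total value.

Highest throughput per CPU-hour first: J6 210 > J7 200 > J36 180 > J18 90 > J26 60 > J5 30.
Give J6 40 to hit its cap of 40 — 60 left.
J7 takes 35 to reach its cap of 35 — 25 left.
J36: +15 to 15 (cap) — 10 left.
Only 10 left; J18 takes them to reach 10.
Total = 180×15 + 90×10 + 200×35 + 210×40 = 19000.

19000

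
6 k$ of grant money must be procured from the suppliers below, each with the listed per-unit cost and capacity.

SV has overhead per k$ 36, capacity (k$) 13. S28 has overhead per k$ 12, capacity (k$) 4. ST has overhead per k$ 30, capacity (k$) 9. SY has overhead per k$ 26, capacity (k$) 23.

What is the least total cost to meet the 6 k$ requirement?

Cheapest first:
S28 (12): use full 4 ; 2 k$ to go.
SY at 26: take 2 of its 23 ; requirement met.
ST, SV: unused.
Cost = 4×12 + 2×26 = 100.

100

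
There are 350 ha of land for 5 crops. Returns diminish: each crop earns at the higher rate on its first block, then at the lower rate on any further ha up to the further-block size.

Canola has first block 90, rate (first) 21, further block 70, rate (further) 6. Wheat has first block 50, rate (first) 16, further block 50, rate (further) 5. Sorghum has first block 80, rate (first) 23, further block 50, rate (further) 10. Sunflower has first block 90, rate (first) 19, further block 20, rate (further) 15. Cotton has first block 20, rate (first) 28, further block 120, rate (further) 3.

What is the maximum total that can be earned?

7100

Order all 10 blocks by rate: Cotton/T1 28 > Sorghum/T1 23 > Canola/T1 21 > Sunflower/T1 19 > Wheat/T1 16 > Sunflower/T2 15 > Sorghum/T2 10 > Canola/T2 6 > Wheat/T2 5 > Cotton/T2 3.
Fill Cotton T1 block (20 at 28) → 330 left.
Sorghum/T1 (23): +80 → 250 left.
Canola/T1 (21): +90 → 160 left.
Sunflower T1 at 19: fill all 90 → 70 left.
Wheat/T1 (16): +50 → 20 left.
Fill Sunflower T2 block (20 at 15) → 0 left.
Total = 28×20 + 23×80 + 21×90 + 19×90 + 16×50 + 15×20 = 7100.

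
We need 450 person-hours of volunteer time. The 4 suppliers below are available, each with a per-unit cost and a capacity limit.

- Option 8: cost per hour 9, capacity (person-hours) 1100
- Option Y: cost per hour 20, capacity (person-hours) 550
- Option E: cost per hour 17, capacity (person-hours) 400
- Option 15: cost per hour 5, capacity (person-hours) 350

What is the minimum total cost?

2650

Cheapest first:
Option 15 (5): use full 350 ; 100 person-hours to go.
Take 100 from Option 8 at 9 to finish.
Option E, Option Y: unused.
Cost = 350×5 + 100×9 = 2650.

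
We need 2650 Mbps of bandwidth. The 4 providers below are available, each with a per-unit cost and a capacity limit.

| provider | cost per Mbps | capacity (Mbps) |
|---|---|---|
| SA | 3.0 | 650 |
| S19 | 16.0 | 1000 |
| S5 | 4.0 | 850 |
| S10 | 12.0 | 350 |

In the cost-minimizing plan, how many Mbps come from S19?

Fill from the cheapest provider first.
Take 650 from SA at 3.0 — need 2000 more.
S5 at 4.0: take all 850 Mbps — 1150 still needed.
Take 350 from S10 at 12.0 — need 800 more.
S19 at 16.0: take 800 of its 1000 — requirement met.

800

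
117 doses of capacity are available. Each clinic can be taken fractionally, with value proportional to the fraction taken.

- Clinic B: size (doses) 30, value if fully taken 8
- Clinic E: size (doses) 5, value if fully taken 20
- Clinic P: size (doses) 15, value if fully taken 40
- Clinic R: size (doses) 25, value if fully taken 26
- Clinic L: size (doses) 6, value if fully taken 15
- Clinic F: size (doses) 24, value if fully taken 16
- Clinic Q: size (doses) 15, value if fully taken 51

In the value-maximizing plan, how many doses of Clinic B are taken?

Rank by value-to-size ratio: Clinic E 20/5≈4, Clinic Q 51/15≈3.4, Clinic P 40/15≈2.67, Clinic L 15/6≈2.5, Clinic R 26/25≈1.04, Clinic F 16/24≈0.667, Clinic B 8/30≈0.267.
Clinic E: take in full, 5 doses for value 20 → 112 left.
Take all of Clinic Q (15 doses, value 51) → 97 doses left.
All 15 doses of Clinic P fit (value 40) → 82 remain.
All 6 doses of Clinic L fit (value 15) → 76 remain.
Take all of Clinic R (25 doses, value 26) → 51 doses left.
Clinic F: take in full, 24 doses for value 16 → 27 left.
Only 27 doses remain; take 27/30 of Clinic B for value 8×27/30 = 7.2.

27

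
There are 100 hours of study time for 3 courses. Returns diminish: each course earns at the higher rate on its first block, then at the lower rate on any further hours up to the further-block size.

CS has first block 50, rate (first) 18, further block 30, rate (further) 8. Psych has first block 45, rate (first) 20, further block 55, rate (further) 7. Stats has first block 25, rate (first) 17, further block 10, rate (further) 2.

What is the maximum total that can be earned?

1885

Order all 6 blocks by rate: Psych/first 20 > CS/first 18 > Stats/first 17 > CS/second 8 > Psych/second 7 > Stats/second 2.
Psych/first (20): +45 → 55 left.
Fill CS first block (50 at 18) → 5 left.
Stats first at 17: only 5 left, fill 5.
Total = 20×45 + 18×50 + 17×5 = 1885.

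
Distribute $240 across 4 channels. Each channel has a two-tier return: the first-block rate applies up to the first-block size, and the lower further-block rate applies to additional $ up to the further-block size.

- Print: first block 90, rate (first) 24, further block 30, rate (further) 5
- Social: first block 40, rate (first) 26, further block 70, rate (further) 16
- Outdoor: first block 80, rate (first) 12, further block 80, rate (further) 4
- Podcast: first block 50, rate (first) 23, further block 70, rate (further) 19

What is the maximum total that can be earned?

Treat each block as its own option and order by rate: Social/tier1 26 > Print/tier1 24 > Podcast/tier1 23 > Podcast/tier2 19 > Social/tier2 16 > Outdoor/tier1 12 > Print/tier2 5 > Outdoor/tier2 4.
Social/tier1 (26): +40 ; 200 left.
Print/tier1 (24): +90 ; 110 left.
Podcast/tier1 (23): +50 ; 60 left.
60 remain; put them into Podcast tier2 at 19.
Total = 26×40 + 24×90 + 23×50 + 19×60 = 5490.

5490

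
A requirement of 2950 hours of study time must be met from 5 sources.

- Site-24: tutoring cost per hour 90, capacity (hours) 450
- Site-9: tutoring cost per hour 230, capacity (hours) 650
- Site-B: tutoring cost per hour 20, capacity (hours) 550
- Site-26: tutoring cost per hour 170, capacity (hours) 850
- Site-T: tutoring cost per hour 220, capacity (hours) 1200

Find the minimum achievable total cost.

Fill from the cheapest source first.
Site-B (20): use full 550 ; 2400 hours to go.
Site-24 (90): use full 450 ; 1950 hours to go.
Site-26 at 170: take all 850 hours ; 1100 still needed.
Site-T at 220: take 1100 of its 1200 ; requirement met.
Site-9: unused.
Cost = 550×20 + 450×90 + 850×170 + 1100×220 = 438000.

438000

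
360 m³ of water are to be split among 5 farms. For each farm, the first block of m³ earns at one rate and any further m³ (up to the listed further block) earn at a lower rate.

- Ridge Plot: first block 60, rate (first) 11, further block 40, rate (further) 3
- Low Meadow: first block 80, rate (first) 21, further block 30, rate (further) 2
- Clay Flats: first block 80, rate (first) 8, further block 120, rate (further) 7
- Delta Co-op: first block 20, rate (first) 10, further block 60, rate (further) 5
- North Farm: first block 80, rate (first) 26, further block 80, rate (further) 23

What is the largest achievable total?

6780

Order all 10 blocks by rate: North Farm/tier1 26 > North Farm/tier2 23 > Low Meadow/tier1 21 > Ridge Plot/tier1 11 > Delta Co-op/tier1 10 > Clay Flats/tier1 8 > Clay Flats/tier2 7 > Delta Co-op/tier2 5 > Ridge Plot/tier2 3 > Low Meadow/tier2 2.
North Farm tier1 at 26: fill all 80 ; 280 left.
Fill North Farm tier2 block (80 at 23) ; 200 left.
Low Meadow/tier1 (21): +80 ; 120 left.
Ridge Plot tier1 at 11: fill all 60 ; 60 left.
Fill Delta Co-op tier1 block (20 at 10) ; 40 left.
40 remain; put them into Clay Flats tier1 at 8.
Total = 26×80 + 23×80 + 21×80 + 11×60 + 10×20 + 8×40 = 6780.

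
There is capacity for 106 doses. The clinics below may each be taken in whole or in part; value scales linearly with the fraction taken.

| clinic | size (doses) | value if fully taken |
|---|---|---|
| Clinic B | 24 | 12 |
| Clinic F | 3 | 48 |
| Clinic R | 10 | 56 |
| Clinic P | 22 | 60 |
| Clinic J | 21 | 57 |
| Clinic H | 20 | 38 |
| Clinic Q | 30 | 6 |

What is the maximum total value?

272.2

Rank by value-to-size ratio: Clinic F 48/3≈16, Clinic R 56/10≈5.6, Clinic P 60/22≈2.73, Clinic J 57/21≈2.71, Clinic H 38/20≈1.9, Clinic B 12/24≈0.5, Clinic Q 6/30≈0.2.
Take all of Clinic F (3 doses, value 48) — 103 doses left.
Clinic R: take in full, 10 doses for value 56 — 93 left.
Take all of Clinic P (22 doses, value 60) — 71 doses left.
Take all of Clinic J (21 doses, value 57) — 50 doses left.
All 20 doses of Clinic H fit (value 38) — 30 remain.
Take all of Clinic B (24 doses, value 12) — 6 doses left.
Fill the last 6 doses with part of Clinic Q: 6/30 of it earns 1.2.
Total value = 272.2.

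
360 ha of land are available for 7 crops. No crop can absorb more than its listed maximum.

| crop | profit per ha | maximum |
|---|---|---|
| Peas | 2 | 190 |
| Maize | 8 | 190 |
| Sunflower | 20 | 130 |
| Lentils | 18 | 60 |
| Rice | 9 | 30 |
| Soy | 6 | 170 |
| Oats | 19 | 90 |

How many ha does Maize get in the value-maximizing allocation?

Order the crops by profit per ha: Sunflower 20 > Oats 19 > Lentils 18 > Rice 9 > Maize 8 > Soy 6 > Peas 2.
Give Sunflower 130 to hit its cap of 130 → 230 left.
Oats takes 90 to reach its cap of 90 → 140 left.
Lentils takes 60 to reach its cap of 60 → 80 left.
Rice: +30 to 30 (cap) → 50 left.
Only 50 left; Maize takes them to reach 50.

50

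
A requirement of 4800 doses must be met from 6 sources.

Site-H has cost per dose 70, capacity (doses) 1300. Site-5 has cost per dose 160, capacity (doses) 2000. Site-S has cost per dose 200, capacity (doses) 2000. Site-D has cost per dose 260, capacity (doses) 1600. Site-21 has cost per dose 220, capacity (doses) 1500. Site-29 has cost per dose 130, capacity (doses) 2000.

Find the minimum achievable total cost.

591000

Fill from the cheapest source first.
Take 1300 from Site-H at 70 → need 3500 more.
Take 2000 from Site-29 at 130 → need 1500 more.
Site-5 (160): take the remaining 1500 → done.
Site-S, Site-21, Site-D: unused.
Cost = 1300×70 + 2000×130 + 1500×160 = 591000.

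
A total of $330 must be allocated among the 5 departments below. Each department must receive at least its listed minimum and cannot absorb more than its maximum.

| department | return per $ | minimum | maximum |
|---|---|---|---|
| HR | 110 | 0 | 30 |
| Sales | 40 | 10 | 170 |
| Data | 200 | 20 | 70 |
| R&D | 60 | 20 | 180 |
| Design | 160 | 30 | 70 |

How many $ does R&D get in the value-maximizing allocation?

Meeting every minimum uses 0+10+20+20+30 = 80 $, leaving 250.
Highest return per $ first: Data 200 > Design 160 > HR 110 > R&D 60 > Sales 40.
Data: +50 to 70 (cap) ; 200 left.
Give Design 40 more to hit its cap of 70 ; 160 left.
HR takes 30 more to reach its cap of 30 ; 130 left.
R&D: +130 (room for 160) → 150. Pool exhausted.

150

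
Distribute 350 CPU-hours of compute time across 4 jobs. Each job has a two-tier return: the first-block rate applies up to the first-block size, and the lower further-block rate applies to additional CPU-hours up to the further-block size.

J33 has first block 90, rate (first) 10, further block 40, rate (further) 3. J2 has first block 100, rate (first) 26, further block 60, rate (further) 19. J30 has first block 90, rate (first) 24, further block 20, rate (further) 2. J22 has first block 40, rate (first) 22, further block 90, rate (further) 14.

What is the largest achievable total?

Rank every tier by rate: J2/T1 26 > J30/T1 24 > J22/T1 22 > J2/T2 19 > J22/T2 14 > J33/T1 10 > J33/T2 3 > J30/T2 2.
J2/T1 (26): +100 ; 250 left.
J30/T1 (24): +90 ; 160 left.
J22 T1 at 22: fill all 40 ; 120 left.
J2/T2 (19): +60 ; 60 left.
J22 T2 at 14: only 60 left, fill 60.
Total = 26×100 + 24×90 + 22×40 + 19×60 + 14×60 = 7620.

7620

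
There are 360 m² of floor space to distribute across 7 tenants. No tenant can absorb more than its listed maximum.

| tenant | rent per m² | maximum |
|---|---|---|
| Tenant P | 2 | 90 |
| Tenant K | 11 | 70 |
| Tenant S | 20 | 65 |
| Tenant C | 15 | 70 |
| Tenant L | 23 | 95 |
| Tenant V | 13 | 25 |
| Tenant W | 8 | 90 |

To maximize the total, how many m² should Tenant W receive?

35

Highest rent per m² first: Tenant L 23 > Tenant S 20 > Tenant C 15 > Tenant V 13 > Tenant K 11 > Tenant W 8 > Tenant P 2.
Give Tenant L 95 to hit its cap of 95 ; 265 left.
Tenant S takes 65 to reach its cap of 65 ; 200 left.
Tenant C takes 70 to reach its cap of 70 ; 130 left.
Give Tenant V 25 to hit its cap of 25 ; 105 left.
Tenant K: +70 to 70 (cap) ; 35 left.
Tenant W: +35 (room for 90) → 35. Pool exhausted.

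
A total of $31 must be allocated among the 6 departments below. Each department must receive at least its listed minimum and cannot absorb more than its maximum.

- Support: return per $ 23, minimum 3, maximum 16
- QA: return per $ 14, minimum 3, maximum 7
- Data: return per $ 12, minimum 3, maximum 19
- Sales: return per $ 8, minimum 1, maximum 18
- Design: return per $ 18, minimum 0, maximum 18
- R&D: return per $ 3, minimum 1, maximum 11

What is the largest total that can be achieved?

Meeting every minimum uses 3+3+3+1+0+1 = 11 $, leaving 20.
Rank by return per $: Support 23 > Design 18 > QA 14 > Data 12 > Sales 8 > R&D 3.
Support: +13 to 16 (cap) ; 7 left.
Only 7 left; Design takes them to reach 7.
Total = 23×16 + 14×3 + 12×3 + 8×1 + 18×7 + 3×1 = 583.

583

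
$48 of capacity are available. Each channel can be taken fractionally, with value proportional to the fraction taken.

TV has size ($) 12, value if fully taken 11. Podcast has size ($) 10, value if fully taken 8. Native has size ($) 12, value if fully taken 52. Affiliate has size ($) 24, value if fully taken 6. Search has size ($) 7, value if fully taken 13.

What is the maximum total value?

Sort by value density: Native 52/12≈4.33, Search 13/7≈1.86, TV 11/12≈0.917, Podcast 8/10≈0.8, Affiliate 6/24≈0.25.
Take all of Native (12 $, value 52) ; 36 $ left.
All 7 $ of Search fit (value 13) ; 29 remain.
TV: take in full, 12 $ for value 11 ; 17 left.
All 10 $ of Podcast fit (value 8) ; 7 remain.
7 $ left: a 7/24 share of Affiliate gives 6×7/24 = 1.75.
Total value = 85.75.

85.75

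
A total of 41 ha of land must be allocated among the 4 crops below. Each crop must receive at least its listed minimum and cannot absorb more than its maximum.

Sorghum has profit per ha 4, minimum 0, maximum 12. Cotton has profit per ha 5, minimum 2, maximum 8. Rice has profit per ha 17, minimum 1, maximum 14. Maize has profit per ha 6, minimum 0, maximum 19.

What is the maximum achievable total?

Meeting every minimum uses 0+2+1+0 = 3 ha, leaving 38.
Rank by profit per ha: Rice 17 > Maize 6 > Cotton 5 > Sorghum 4.
Give Rice 13 more to hit its cap of 14 — 25 left.
Maize: +19 to 19 (cap) — 6 left.
Cotton takes 6 more to reach its cap of 8 — 0 left.
Total = 5×8 + 17×14 + 6×19 = 392.

392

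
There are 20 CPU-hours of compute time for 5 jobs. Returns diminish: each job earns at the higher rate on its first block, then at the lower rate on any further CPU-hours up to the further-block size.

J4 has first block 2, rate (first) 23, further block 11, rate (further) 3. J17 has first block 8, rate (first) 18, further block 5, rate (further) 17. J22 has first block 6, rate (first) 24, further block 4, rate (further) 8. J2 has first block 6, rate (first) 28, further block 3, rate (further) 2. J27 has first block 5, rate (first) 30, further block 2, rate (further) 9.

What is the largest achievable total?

Rank every tier by rate: J27/T1 30 > J2/T1 28 > J22/T1 24 > J4/T1 23 > J17/T1 18 > J17/T2 17 > J27/T2 9 > J22/T2 8 > J4/T2 3 > J2/T2 2.
J27/T1 (30): +5 — 15 left.
J2/T1 (28): +6 — 9 left.
J22/T1 (24): +6 — 3 left.
Fill J4 T1 block (2 at 23) — 1 left.
J17 T1 at 18: only 1 left, fill 1.
Total = 30×5 + 28×6 + 24×6 + 23×2 + 18×1 = 526.

526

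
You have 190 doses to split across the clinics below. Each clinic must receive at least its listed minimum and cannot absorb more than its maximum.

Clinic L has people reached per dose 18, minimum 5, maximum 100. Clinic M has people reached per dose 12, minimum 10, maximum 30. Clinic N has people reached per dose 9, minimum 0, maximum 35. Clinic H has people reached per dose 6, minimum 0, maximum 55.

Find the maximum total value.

Meeting every minimum uses 5+10+0+0 = 15 doses, leaving 175.
Highest people reached per dose first: Clinic L 18 > Clinic M 12 > Clinic N 9 > Clinic H 6.
Clinic L: +95 to 100 (cap) → 80 left.
Clinic M: +20 to 30 (cap) → 60 left.
Give Clinic N 35 more to hit its cap of 35 → 25 left.
Only 25 left; Clinic H takes them to reach 25.
Total = 18×100 + 12×30 + 9×35 + 6×25 = 2625.

2625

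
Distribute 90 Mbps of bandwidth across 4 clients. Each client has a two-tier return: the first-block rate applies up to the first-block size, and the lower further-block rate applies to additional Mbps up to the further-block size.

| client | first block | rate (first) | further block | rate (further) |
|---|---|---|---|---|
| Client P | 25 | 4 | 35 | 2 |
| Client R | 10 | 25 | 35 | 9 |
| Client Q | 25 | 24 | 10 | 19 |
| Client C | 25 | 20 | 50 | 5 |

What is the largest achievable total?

1720

Rank every tier by rate: Client R/T1 25 > Client Q/T1 24 > Client C/T1 20 > Client Q/T2 19 > Client R/T2 9 > Client C/T2 5 > Client P/T1 4 > Client P/T2 2.
Client R T1 at 25: fill all 10 ; 80 left.
Client Q T1 at 24: fill all 25 ; 55 left.
Fill Client C T1 block (25 at 20) ; 30 left.
Client Q/T2 (19): +10 ; 20 left.
Client R/T2: +20 of 35 at 9; pool empty.
Total = 25×10 + 24×25 + 20×25 + 19×10 + 9×20 = 1720.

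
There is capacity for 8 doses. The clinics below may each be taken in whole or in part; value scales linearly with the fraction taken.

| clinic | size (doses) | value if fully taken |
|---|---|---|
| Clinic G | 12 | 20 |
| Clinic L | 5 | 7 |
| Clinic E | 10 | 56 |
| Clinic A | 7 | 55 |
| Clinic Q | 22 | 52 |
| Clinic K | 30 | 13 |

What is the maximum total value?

Best value per unit of size first: Clinic A 55/7≈7.86, Clinic E 56/10≈5.6, Clinic Q 52/22≈2.36, Clinic G 20/12≈1.67, Clinic L 7/5≈1.4, Clinic K 13/30≈0.433.
Clinic A: take in full, 7 doses for value 55 ; 1 left.
1 doses left: a 1/10 share of Clinic E gives 56×1/10 = 5.6.
Total value = 60.6.

60.6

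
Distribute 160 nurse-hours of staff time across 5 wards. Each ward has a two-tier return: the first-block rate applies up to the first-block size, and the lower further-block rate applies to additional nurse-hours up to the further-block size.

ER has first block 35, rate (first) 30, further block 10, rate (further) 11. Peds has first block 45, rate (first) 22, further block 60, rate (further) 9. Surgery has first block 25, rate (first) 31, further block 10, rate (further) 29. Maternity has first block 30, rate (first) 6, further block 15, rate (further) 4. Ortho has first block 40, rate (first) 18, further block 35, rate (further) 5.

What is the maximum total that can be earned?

Rank every tier by rate: Surgery/first 31 > ER/first 30 > Surgery/second 29 > Peds/first 22 > Ortho/first 18 > ER/second 11 > Peds/second 9 > Maternity/first 6 > Ortho/second 5 > Maternity/second 4.
Surgery/first (31): +25 ; 135 left.
ER/first (30): +35 ; 100 left.
Fill Surgery second block (10 at 29) ; 90 left.
Fill Peds first block (45 at 22) ; 45 left.
Fill Ortho first block (40 at 18) ; 5 left.
ER/second: +5 of 10 at 11; pool empty.
Total = 31×25 + 30×35 + 29×10 + 22×45 + 18×40 + 11×5 = 3880.

3880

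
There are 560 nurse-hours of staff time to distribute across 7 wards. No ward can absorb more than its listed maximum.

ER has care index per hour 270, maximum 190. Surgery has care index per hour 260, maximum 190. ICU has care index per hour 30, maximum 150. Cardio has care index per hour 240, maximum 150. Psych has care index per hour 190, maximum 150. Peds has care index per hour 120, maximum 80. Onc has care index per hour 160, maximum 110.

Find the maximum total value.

142400

Order the wards by care index per hour: ER 270 > Surgery 260 > Cardio 240 > Psych 190 > Onc 160 > Peds 120 > ICU 30.
ER takes 190 to reach its cap of 190 — 370 left.
Surgery: +190 to 190 (cap) — 180 left.
Give Cardio 150 to hit its cap of 150 — 30 left.
Psych has room for 150 but only 30 remain, so it gets 30.
Total = 270×190 + 260×190 + 240×150 + 190×30 = 142400.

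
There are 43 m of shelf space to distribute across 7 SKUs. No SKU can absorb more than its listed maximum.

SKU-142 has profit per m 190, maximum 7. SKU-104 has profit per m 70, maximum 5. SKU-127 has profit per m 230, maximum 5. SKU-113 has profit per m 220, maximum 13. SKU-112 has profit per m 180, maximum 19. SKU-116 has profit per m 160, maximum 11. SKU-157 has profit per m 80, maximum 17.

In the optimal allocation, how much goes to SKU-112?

18

Rank by profit per m: SKU-127 230 > SKU-113 220 > SKU-142 190 > SKU-112 180 > SKU-116 160 > SKU-157 80 > SKU-104 70.
SKU-127: +5 to 5 (cap) → 38 left.
SKU-113: +13 to 13 (cap) → 25 left.
SKU-142: +7 to 7 (cap) → 18 left.
SKU-112 has room for 19 but only 18 remain, so it gets 18.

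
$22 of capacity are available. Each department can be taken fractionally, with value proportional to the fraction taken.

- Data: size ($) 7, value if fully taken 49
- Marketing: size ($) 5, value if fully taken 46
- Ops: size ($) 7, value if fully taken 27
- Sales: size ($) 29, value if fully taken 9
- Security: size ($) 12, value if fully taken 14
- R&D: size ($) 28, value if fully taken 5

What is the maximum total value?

125.5

Rank by value-to-size ratio: Marketing 46/5≈9.2, Data 49/7≈7, Ops 27/7≈3.86, Security 14/12≈1.17, Sales 9/29≈0.31, R&D 5/28≈0.179.
Marketing: take in full, 5 $ for value 46 — 17 left.
Data: take in full, 7 $ for value 49 — 10 left.
Ops: take in full, 7 $ for value 27 — 3 left.
Fill the last 3 $ with part of Security: 3/12 of it earns 3.5.
Total value = 125.5.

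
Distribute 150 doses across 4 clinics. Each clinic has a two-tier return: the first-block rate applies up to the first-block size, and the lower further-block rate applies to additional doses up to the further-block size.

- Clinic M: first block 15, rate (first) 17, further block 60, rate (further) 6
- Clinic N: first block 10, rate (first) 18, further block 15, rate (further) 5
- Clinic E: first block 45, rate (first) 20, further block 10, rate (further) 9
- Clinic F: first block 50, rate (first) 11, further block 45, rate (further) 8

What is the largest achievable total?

2135

Rank every tier by rate: Clinic E/tier1 20 > Clinic N/tier1 18 > Clinic M/tier1 17 > Clinic F/tier1 11 > Clinic E/tier2 9 > Clinic F/tier2 8 > Clinic M/tier2 6 > Clinic N/tier2 5.
Clinic E tier1 at 20: fill all 45 — 105 left.
Clinic N/tier1 (18): +10 — 95 left.
Fill Clinic M tier1 block (15 at 17) — 80 left.
Clinic F tier1 at 11: fill all 50 — 30 left.
Fill Clinic E tier2 block (10 at 9) — 20 left.
Clinic F tier2 at 8: only 20 left, fill 20.
Total = 20×45 + 18×10 + 17×15 + 11×50 + 9×10 + 8×20 = 2135.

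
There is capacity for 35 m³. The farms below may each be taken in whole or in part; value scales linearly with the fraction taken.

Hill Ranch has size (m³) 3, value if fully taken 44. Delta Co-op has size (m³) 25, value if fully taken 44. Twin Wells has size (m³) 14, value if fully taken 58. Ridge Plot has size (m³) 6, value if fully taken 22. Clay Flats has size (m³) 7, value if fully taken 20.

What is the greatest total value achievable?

152.8

Best value per unit of size first: Hill Ranch 44/3≈14.7, Twin Wells 58/14≈4.14, Ridge Plot 22/6≈3.67, Clay Flats 20/7≈2.86, Delta Co-op 44/25≈1.76.
Hill Ranch: take in full, 3 m³ for value 44 → 32 left.
Take all of Twin Wells (14 m³, value 58) → 18 m³ left.
All 6 m³ of Ridge Plot fit (value 22) → 12 remain.
Take all of Clay Flats (7 m³, value 20) → 5 m³ left.
Only 5 m³ remain; take 5/25 of Delta Co-op for value 44×5/25 = 8.8.
Total value = 152.8.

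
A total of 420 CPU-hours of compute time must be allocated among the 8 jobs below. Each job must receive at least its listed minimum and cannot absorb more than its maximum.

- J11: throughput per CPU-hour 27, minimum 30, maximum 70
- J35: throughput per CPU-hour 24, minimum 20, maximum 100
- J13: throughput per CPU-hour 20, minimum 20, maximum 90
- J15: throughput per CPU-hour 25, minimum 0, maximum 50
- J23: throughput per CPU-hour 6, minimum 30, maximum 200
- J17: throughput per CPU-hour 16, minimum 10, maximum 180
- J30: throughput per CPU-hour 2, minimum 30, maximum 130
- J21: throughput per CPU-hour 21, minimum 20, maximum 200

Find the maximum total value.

Meeting every minimum uses 30+20+20+0+30+10+30+20 = 160 CPU-hours, leaving 260.
Highest throughput per CPU-hour first: J11 27 > J15 25 > J35 24 > J21 21 > J13 20 > J17 16 > J23 6 > J30 2.
J11: +40 to 70 (cap) — 220 left.
J15: +50 to 50 (cap) — 170 left.
Give J35 80 more to hit its cap of 100 — 90 left.
J21: +90 (room for 180) → 110. Pool exhausted.
Total = 27×70 + 24×100 + 20×20 + 25×50 + 6×30 + 16×10 + 2×30 + 21×110 = 8650.

8650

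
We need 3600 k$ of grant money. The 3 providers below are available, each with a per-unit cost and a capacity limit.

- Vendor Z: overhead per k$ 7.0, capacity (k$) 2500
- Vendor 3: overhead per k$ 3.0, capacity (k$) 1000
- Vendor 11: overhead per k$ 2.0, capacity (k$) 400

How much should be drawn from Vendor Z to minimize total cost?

2200

Cheapest first:
Vendor 11 (2.0): use full 400 ; 3200 k$ to go.
Take 1000 from Vendor 3 at 3.0 ; need 2200 more.
Take 2200 from Vendor Z at 7.0 to finish.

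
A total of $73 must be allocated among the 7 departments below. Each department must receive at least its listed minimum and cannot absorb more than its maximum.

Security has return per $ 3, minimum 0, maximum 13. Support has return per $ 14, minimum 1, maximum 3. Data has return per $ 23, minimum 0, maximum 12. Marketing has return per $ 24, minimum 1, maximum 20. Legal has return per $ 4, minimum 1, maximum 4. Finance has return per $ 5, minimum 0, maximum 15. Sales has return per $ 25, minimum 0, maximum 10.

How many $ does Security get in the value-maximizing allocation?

9

Meeting every minimum uses 0+1+0+1+1+0+0 = 3 $, leaving 70.
Rank by return per $: Sales 25 > Marketing 24 > Data 23 > Support 14 > Finance 5 > Legal 4 > Security 3.
Give Sales 10 more to hit its cap of 10 — 60 left.
Give Marketing 19 more to hit its cap of 20 — 41 left.
Give Data 12 more to hit its cap of 12 — 29 left.
Support takes 2 more to reach its cap of 3 — 27 left.
Finance: +15 to 15 (cap) — 12 left.
Legal takes 3 more to reach its cap of 4 — 9 left.
Security has room for 13 more but only 9 remain, so it gets 9.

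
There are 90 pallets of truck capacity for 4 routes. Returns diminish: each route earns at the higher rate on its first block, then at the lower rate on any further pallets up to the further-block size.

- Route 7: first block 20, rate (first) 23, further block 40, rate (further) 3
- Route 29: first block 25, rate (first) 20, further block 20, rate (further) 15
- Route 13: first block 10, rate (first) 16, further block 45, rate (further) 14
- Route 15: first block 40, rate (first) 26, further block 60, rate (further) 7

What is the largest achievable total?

2080

Rank every tier by rate: Route 15/tier1 26 > Route 7/tier1 23 > Route 29/tier1 20 > Route 13/tier1 16 > Route 29/tier2 15 > Route 13/tier2 14 > Route 15/tier2 7 > Route 7/tier2 3.
Fill Route 15 tier1 block (40 at 26) — 50 left.
Fill Route 7 tier1 block (20 at 23) — 30 left.
Route 29 tier1 at 20: fill all 25 — 5 left.
Route 13/tier1: +5 of 10 at 16; pool empty.
Total = 26×40 + 23×20 + 20×25 + 16×5 = 2080.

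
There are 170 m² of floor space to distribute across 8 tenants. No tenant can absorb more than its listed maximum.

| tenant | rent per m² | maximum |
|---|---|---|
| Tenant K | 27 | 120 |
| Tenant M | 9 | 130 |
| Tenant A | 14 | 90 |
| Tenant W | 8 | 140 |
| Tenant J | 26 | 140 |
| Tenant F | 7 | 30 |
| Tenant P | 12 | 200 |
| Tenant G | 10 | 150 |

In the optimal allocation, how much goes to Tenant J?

Highest rent per m² first: Tenant K 27 > Tenant J 26 > Tenant A 14 > Tenant P 12 > Tenant G 10 > Tenant M 9 > Tenant W 8 > Tenant F 7.
Give Tenant K 120 to hit its cap of 120 → 50 left.
Only 50 left; Tenant J takes them to reach 50.

50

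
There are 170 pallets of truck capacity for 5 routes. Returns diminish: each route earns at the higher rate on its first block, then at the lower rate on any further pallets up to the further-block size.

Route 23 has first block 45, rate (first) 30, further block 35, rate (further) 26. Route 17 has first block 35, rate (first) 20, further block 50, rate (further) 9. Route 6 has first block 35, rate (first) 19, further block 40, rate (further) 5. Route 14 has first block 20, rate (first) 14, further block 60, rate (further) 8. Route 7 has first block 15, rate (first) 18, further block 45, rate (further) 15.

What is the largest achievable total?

Treat each block as its own option and order by rate: Route 23/T1 30 > Route 23/T2 26 > Route 17/T1 20 > Route 6/T1 19 > Route 7/T1 18 > Route 7/T2 15 > Route 14/T1 14 > Route 17/T2 9 > Route 14/T2 8 > Route 6/T2 5.
Route 23/T1 (30): +45 ; 125 left.
Route 23 T2 at 26: fill all 35 ; 90 left.
Fill Route 17 T1 block (35 at 20) ; 55 left.
Route 6 T1 at 19: fill all 35 ; 20 left.
Route 7 T1 at 18: fill all 15 ; 5 left.
Route 7 T2 at 15: only 5 left, fill 5.
Total = 30×45 + 26×35 + 20×35 + 19×35 + 18×15 + 15×5 = 3970.

3970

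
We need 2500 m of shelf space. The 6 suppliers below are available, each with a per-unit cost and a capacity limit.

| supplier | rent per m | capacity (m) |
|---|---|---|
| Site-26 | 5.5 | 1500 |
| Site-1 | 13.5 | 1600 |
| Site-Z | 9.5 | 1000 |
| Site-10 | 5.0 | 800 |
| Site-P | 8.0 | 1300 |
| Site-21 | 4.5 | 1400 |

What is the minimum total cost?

Use suppliers in increasing cost order.
Site-21 at 4.5: take all 1400 m → 1100 still needed.
Site-10 (5.0): use full 800 → 300 m to go.
Take 300 from Site-26 at 5.5 to finish.
Site-P, Site-Z, Site-1: unused.
Cost = 1400×4.5 + 800×5.0 + 300×5.5 = 11950.

11950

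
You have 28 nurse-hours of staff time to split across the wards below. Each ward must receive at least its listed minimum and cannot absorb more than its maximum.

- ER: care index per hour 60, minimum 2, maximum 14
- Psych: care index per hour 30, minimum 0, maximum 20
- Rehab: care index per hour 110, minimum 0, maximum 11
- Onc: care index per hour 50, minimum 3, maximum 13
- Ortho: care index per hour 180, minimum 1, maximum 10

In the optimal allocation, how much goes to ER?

4

Meeting every minimum uses 2+0+0+3+1 = 6 nurse-hours, leaving 22.
Order the wards by care index per hour: Ortho 180 > Rehab 110 > ER 60 > Onc 50 > Psych 30.
Give Ortho 9 more to hit its cap of 10 ; 13 left.
Rehab takes 11 more to reach its cap of 11 ; 2 left.
Only 2 left; ER takes them to reach 4.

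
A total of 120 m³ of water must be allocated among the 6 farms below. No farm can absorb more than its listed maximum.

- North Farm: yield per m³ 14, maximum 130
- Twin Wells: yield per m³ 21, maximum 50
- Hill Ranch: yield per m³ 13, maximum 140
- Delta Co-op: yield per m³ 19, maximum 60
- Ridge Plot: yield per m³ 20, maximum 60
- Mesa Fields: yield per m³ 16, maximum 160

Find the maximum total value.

Order the farms by yield per m³: Twin Wells 21 > Ridge Plot 20 > Delta Co-op 19 > Mesa Fields 16 > North Farm 14 > Hill Ranch 13.
Give Twin Wells 50 to hit its cap of 50 → 70 left.
Ridge Plot takes 60 to reach its cap of 60 → 10 left.
Delta Co-op has room for 60 but only 10 remain, so it gets 10.
Total = 21×50 + 19×10 + 20×60 = 2440.

2440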